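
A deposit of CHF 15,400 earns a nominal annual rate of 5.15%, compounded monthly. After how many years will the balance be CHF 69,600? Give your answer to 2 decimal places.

Periodic rate i = 0.0515/12 = 0.00429167.
n = ln(69600/15400) / ln(1+0.00429167) = ln(4.51948) / 0.004282 = 352.2248 months
= 352.2248/12 years

29.35 years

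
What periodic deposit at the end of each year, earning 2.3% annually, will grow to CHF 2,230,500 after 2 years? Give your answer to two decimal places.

FV-annuity factor = 2.023000; PMT = 2.2305e+06 / 2.023000 = 1,102,570.4399

CHF 1,102,570.44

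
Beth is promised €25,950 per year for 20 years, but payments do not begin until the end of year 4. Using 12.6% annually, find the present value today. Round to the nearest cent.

PV at t=3 (ordinary 20-year annuity): 25950 × a(20|0.126) = 25950 × 7.197138 = 186,765.7374
Discount back 3 years: 186,765.7374 × (1+0.126)^(−3) = 186,765.7374 × 0.700462 = 130,822.3769

€130,822.38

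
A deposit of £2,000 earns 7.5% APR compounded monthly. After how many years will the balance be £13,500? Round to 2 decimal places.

25.54 years

Periodic rate i = 0.075/12 = 0.00625.
n = ln(13500/2000) / ln(1+0.00625) = ln(6.75000) / 0.006231 = 306.4806 months
= 306.4806/12 years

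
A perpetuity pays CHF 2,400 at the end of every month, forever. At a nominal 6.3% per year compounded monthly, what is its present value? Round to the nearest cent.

CHF 457,142.86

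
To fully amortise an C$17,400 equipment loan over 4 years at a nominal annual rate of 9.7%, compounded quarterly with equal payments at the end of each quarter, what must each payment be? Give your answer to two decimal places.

C$1,325.06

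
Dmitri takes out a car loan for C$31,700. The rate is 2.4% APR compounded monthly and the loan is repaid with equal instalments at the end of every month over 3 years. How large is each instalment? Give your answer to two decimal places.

Periodic rate i = 0.024/12 = 0.002; n = 3 × 12 = 36 periods.
PMT = 31700 / ( [1 − (1+0.002)^(−36)] / 0.002 ) = 31700 / 34.701096 = 913.5158

C$913.52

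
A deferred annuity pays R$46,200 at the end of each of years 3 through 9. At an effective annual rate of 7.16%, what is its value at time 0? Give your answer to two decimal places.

PV at t=2 (ordinary 7-year annuity): 46200 × a(7|0.0716) = 46200 × 5.359357 = 247,602.2831
PV₀ = 247,602.2831 / (1+0.0716)^2 = 247,602.2831 / 1.148327 = 215,620.0960

R$215,620.10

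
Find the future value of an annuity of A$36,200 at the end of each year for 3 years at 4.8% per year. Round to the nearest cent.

A$113,896.20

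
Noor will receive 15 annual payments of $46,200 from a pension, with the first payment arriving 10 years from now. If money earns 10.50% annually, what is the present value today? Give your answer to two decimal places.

Value one period before first payment (t=9): 46200 × [1 − (1+0.105)^(−15)] / 0.105 = 46200 × 7.393825 = 341,594.6963
PV₀ = 341,594.6963 / (1+0.105)^9 = 341,594.6963 / 2.456182 = 139,075.4958

$139,075.50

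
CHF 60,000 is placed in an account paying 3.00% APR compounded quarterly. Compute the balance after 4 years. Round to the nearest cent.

CHF 67,619.53

i = 0.03/4 = 0.0075 per quarter; n = 4·4 = 16.
60,000 × (1+0.0075)^16 = 60,000 × 1.126992 = 67,619.5268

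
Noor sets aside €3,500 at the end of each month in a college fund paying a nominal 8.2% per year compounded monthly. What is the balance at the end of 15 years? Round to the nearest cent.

€1,232,826.45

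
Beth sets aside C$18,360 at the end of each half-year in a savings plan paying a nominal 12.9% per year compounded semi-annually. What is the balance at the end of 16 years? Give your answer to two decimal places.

With 2 periods per year: i = 0.0645, n = 32.
FV = 18360 × [(1+0.0645)^32 − 1] / 0.0645 = 18360 × 99.074217 = 1,819,002.6267

C$1,819,002.63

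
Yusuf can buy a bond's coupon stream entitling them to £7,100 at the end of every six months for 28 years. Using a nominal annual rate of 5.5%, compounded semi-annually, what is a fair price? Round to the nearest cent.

£201,669.50

With 2 periods per year: i = 0.0275, n = 56.
PV = 7100 × [1 − (1+0.0275)^(−56)] / 0.0275 = 7100 × 28.404155 = 201,669.4972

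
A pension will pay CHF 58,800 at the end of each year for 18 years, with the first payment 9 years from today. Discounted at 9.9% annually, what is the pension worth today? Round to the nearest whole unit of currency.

Value one period before first payment (t=8): 58800 × [1 − (1+0.099)^(−18)] / 0.099 = 58800 × 8.254268 = 485,350.9355
PV₀ = 485,350.9355 / (1+0.099)^8 = 485,350.9355 / 2.128049 = 228,073.2397

CHF 228,073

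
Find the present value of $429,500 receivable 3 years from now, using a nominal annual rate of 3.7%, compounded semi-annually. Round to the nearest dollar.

i = 0.037/2 = 0.0185 per half-year; n = 3·2 = 6.
PV = FV·(1+i)^(−n) = 429,500 × 0.895847 = 384,766.2478

$384,766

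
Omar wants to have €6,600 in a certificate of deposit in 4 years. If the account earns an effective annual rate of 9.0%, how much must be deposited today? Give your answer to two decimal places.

PV = 6,600 / (1 + 0.09)^4 = 6,600 / 1.411582 = 4,675.6064

€4,675.61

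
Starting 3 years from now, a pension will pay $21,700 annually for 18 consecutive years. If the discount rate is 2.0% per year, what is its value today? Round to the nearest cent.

$312,694.23

PV at t=2 (ordinary 18-year annuity): 21700 × a(18|0.02) = 21700 × 14.992031 = 325,327.0782
Discount back 2 years: 325,327.0782 × (1+0.02)^(−2) = 325,327.0782 × 0.961169 = 312,694.2312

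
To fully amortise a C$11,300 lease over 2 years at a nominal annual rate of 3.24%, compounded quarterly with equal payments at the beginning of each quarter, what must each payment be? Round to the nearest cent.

C$1,452.70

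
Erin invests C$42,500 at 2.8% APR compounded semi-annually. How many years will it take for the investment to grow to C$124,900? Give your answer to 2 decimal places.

38.77 years

Periodic rate i = 0.028/2 = 0.014.
n = ln(124900/42500) / ln(1+0.014) = ln(2.93882) / 0.013903 = 77.5384 half-years
= 77.5384/2 years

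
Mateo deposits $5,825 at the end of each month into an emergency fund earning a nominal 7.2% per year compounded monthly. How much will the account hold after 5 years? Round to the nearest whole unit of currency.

$419,195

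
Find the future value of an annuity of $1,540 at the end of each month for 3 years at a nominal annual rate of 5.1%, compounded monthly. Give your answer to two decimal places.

$59,769.12

With 12 periods per year: i = 0.00425, n = 36.
Accumulation factor s(36|0.00425) = 38.811114; FV = 1540 × 38.811114 = 59,769.1154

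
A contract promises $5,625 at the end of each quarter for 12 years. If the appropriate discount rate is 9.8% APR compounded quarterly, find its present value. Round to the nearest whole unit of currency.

$157,749

With 4 periods per year: i = 0.0245, n = 48.
Annuity factor a(48|0.0245) = 28.044303; PV = 5625 × 28.044303 = 157,749.2053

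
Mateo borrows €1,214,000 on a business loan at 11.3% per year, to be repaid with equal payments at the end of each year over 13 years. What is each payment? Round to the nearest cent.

Annuity-PV factor = 6.649245; PMT = 1.214e+06 / 6.649245 = 182,577.1266

€182,577.13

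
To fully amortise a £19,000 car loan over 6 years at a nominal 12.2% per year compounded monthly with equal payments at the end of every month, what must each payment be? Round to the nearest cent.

£373.43

i = 0.122/12 = 0.0101667 per month; n = 6·12 = 72.
PMT = 19000 / ( [1 − (1+0.0101667)^(−72)] / 0.0101667 ) = 19000 / 50.879313 = 373.4327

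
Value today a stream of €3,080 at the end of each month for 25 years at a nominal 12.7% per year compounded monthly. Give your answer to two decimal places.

With 12 periods per year: i = 0.0105833, n = 300.
Annuity factor a(300|0.0105833) = 90.472703; PV = 3080 × 90.472703 = 278,655.9265

€278,655.93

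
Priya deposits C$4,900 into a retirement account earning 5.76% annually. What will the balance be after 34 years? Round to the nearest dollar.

C$32,895

FV = PV·(1+i)^n = 4,900 × 6.713191 = 32,894.6381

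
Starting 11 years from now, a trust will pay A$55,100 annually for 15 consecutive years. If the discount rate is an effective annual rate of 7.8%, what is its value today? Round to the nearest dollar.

A$225,285

Value one period before first payment (t=10): 55100 × [1 − (1+0.078)^(−15)] / 0.078 = 55100 × 8.665006 = 477,441.8385
PV₀ = 477,441.8385 / (1+0.078)^10 = 477,441.8385 / 2.119276 = 225,285.3055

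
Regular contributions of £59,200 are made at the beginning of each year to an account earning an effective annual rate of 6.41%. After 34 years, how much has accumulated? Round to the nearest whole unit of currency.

£7,142,726

Accumulation factor s(34|0.0641) × (1+i) = 120.654157; FV = 59200 × 120.654157 = 7,142,726.1118
(annuity-due: payments at period start, so ×(1+i).)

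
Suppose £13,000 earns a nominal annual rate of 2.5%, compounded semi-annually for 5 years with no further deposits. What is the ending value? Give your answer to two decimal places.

£14,719.52

With 2 periods per year: i = 0.0125, n = 10.
13,000 × (1+0.0125)^10 = 13,000 × 1.132271 = 14,719.5208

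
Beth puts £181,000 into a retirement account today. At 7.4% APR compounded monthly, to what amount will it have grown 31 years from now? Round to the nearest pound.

i = 0.074/12 = 0.00616667 per month; n = 31·12 = 372.
FV = PV·(1+i)^n = 181,000 × 9.844922 = 1,781,930.8621

£1,781,931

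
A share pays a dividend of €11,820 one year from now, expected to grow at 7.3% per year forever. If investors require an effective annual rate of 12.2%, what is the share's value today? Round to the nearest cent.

€241,224.49

PV = PMT / (i − g) = 11820 / (0.122 − 0.073) = 11820 / 0.049000 = 241,224.4898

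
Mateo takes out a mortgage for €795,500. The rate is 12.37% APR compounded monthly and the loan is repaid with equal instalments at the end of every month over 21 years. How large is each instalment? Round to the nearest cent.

€8,869.40

With 12 periods per year: i = 0.0103083, n = 252.
Annuity-PV factor = 89.690430; PMT = 795500 / 89.690430 = 8,869.3967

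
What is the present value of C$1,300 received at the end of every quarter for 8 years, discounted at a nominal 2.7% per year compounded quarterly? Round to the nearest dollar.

C$37,301

With 4 periods per year: i = 0.00675, n = 32.
PV = 1300 × [1 − (1+0.00675)^(−32)] / 0.00675 = 1300 × 28.693294 = 37,301.2822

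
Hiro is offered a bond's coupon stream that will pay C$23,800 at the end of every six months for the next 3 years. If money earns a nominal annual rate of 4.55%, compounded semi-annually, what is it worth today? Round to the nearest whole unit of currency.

C$132,086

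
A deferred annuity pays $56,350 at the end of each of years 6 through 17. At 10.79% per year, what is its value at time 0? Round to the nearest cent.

$221,386.39

Value one period before first payment (t=5): 56350 × [1 − (1+0.1079)^(−12)] / 0.1079 = 56350 × 6.557825 = 369,533.4327
PV₀ = 369,533.4327 / (1+0.1079)^5 = 369,533.4327 / 1.669179 = 221,386.3930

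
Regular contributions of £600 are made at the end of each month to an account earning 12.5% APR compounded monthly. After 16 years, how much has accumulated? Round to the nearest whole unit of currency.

£363,629

i = 0.125/12 = 0.0104167 per month; n = 16·12 = 192.
Accumulation factor s(192|0.0104167) = 606.049070; FV = 600 × 606.049070 = 363,629.4422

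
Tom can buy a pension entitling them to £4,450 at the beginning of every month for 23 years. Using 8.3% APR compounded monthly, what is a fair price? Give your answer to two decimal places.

£551,164.43

With 12 periods per year: i = 0.00691667, n = 276.
Annuity factor a(276|0.00691667) × (1+i) = 123.857176; PV = 4450 × 123.857176 = 551,164.4335
Payments are at the start of each period, so multiply by (1+i).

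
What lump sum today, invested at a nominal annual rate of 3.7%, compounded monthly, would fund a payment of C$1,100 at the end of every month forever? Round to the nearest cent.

Periodic rate i = 0.037/12 = 0.00308333.
PV = PMT / i = 1100 / 0.00308333 = 356,756.7568

C$356,756.76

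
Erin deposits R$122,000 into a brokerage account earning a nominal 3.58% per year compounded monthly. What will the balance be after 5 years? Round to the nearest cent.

R$145,875.65

With 12 periods per year: i = 0.00298333, n = 60.
FV = 122,000 × (1 + 0.00298333)^60 = 145,875.6529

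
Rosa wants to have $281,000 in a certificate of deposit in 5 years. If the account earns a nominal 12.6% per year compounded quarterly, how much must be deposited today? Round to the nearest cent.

$151,119.91

i = 0.126/4 = 0.0315 per quarter; n = 5·4 = 20.
PV = 281,000 / (1 + 0.0315)^20 = 281,000 / 1.859451 = 151,119.9056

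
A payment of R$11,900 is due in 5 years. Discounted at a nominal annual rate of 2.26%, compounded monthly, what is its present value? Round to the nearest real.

R$10,630

With 12 periods per year: i = 0.00188333, n = 60.
Discount factor = (1+0.00188333)^(−60) = 0.893246; PV = 11,900 × 0.893246 = 10,629.6225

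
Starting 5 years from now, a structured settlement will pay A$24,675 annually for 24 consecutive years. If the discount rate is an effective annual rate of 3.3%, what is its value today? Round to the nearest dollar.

Value one period before first payment (t=4): 24675 × [1 − (1+0.033)^(−24)] / 0.033 = 24675 × 16.400996 = 404,694.5859
PV₀ = 404,694.5859 / (1+0.033)^4 = 404,694.5859 / 1.138679 = 355,407.1072

A$355,407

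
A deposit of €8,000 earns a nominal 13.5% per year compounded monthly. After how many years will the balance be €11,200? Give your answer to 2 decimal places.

Periodic rate i = 0.135/12 = 0.01125.
n = ln(11200/8000) / ln(1+0.01125) = ln(1.40000) / 0.011187 = 30.0766 months
= 30.0766/12 years

2.51 years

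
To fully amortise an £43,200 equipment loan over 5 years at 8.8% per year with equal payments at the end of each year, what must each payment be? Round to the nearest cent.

Annuity-PV factor = 3.909920; PMT = 43200 / 3.909920 = 11,048.8189

£11,048.82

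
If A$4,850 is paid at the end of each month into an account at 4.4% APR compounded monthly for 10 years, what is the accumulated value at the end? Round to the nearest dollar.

A$729,429

i = 0.044/12 = 0.00366667 per month; n = 10·12 = 120.
Accumulation factor s(120|0.00366667) = 150.397707; FV = 4850 × 150.397707 = 729,428.8766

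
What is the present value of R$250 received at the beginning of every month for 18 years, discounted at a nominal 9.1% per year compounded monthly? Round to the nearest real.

R$26,721

i = 0.091/12 = 0.00758333 per month; n = 18·12 = 216.
PV = 250 × [1 − (1+0.00758333)^(−216)] / 0.00758333 × (1+i) = 250 × 106.882684 = 26,720.6711
Payments are at the start of each period, so multiply by (1+i).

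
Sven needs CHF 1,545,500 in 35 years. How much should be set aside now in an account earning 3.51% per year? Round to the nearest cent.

PV = 1,545,500 / (1 + 0.0351)^35 = 1,545,500 / 3.344882 = 462,049.1854

CHF 462,049.19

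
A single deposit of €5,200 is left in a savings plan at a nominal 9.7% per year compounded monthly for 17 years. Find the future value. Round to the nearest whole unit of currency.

With 12 periods per year: i = 0.00808333, n = 204.
FV = PV·(1+i)^n = 5,200 × 5.167407 = 26,870.5157

€26,871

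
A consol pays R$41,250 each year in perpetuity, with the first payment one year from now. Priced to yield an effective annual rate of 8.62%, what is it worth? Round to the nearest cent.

R$478,538.28

PV = PMT / i = 41250 / 0.0862 = 478,538.2831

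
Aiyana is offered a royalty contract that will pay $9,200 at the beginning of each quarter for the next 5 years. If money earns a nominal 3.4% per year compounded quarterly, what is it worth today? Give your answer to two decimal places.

$169,986.28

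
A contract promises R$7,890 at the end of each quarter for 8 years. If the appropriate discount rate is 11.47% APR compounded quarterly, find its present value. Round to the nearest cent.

Periodic rate i = 0.1147/4 = 0.028675; n = 8 × 4 = 32 periods.
PV = PMT · [1 − (1+i)^(−n)] / i = 7890 · 20.761386 = 163,807.3338

R$163,807.33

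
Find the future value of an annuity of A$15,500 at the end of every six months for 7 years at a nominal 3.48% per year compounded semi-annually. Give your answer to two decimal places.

A$243,335.53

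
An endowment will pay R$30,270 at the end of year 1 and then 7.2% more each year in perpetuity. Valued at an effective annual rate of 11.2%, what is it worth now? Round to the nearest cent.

R$756,750.00

PV = PMT / (i − g) = 30270 / (0.112 − 0.072) = 30270 / 0.040000 = 756,750.0000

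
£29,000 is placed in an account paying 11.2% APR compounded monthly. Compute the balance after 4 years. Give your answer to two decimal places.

i = 0.112/12 = 0.00933333 per month; n = 4·12 = 48.
29,000 × (1+0.00933333)^48 = 29,000 × 1.561930 = 45,295.9707

£45,295.97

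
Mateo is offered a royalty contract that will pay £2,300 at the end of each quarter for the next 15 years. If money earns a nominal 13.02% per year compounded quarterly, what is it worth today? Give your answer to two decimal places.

£60,320.74

Periodic rate i = 0.1302/4 = 0.03255; n = 15 × 4 = 60 periods.
PV = 2300 × [1 − (1+0.03255)^(−60)] / 0.03255 = 2300 × 26.226409 = 60,320.7403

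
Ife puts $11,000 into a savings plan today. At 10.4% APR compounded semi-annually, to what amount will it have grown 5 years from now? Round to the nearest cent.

$18,262.07

i = 0.104/2 = 0.052 per half-year; n = 5·2 = 10.
FV = 11,000 × (1 + 0.052)^10 = 18,262.0734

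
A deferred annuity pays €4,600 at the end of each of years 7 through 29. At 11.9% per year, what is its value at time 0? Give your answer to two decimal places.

€18,206.31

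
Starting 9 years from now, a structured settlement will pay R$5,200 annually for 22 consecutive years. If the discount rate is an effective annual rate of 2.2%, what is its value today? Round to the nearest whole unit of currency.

Value one period before first payment (t=8): 5200 × [1 − (1+0.022)^(−22)] / 0.022 = 5200 × 17.292927 = 89,923.2199
Discount back 8 years: 89,923.2199 × (1+0.022)^(−8) = 89,923.2199 × 0.840220 = 75,555.2563

R$75,555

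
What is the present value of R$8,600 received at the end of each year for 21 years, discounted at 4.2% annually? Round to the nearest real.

PV = 8600 × [1 − (1+0.042)^(−21)] / 0.042 = 8600 × 13.774264 = 118,458.6723

R$118,459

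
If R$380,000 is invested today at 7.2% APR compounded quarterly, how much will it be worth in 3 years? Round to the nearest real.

Periodic rate i = 0.072/4 = 0.018; n = 3 × 4 = 12 periods.
FV = PV·(1+i)^n = 380,000 × 1.238721 = 470,713.8020

R$470,714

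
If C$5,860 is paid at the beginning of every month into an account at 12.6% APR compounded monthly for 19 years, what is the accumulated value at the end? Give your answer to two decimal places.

Periodic rate i = 0.126/12 = 0.0105; n = 19 × 12 = 228 periods.
FV = 5860 × [(1+0.0105)^228 − 1] / 0.0105 × (1+i) = 5860 × 945.185682 = 5,538,788.0944
Payments are at the start of each period, so multiply by (1+i).

C$5,538,788.09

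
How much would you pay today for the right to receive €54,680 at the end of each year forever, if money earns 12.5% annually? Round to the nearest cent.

€437,440.00

PV = PMT / i = 54680 / 0.125 = 437,440.0000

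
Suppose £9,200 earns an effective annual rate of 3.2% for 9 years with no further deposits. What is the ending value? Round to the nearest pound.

9,200 × (1+0.032)^9 = 9,200 × 1.327753 = 12,215.3272

£12,215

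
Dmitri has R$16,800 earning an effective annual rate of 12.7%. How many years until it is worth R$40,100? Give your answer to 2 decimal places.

7.28 years

n = ln(40100/16800) / ln(1+0.127) = ln(2.38690) / 0.119559 = 7.2767 years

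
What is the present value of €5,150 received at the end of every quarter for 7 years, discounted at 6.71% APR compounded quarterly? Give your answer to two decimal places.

€114,319.15

Periodic rate i = 0.0671/4 = 0.016775; n = 7 × 4 = 28 periods.
PV = 5150 × [1 − (1+0.016775)^(−28)] / 0.016775 = 5150 × 22.197893 = 114,319.1477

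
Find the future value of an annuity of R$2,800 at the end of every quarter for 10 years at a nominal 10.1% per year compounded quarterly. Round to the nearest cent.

i = 0.101/4 = 0.02525 per quarter; n = 10·4 = 40.
FV = PMT · [(1+i)^n − 1] / i = 2800 · 67.777606 = 189,777.2976

R$189,777.30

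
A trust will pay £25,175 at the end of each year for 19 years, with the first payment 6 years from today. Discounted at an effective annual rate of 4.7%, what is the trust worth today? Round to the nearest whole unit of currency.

£247,844

Value one period before first payment (t=5): 25175 × [1 − (1+0.047)^(−19)] / 0.047 = 25175 × 12.386321 = 311,825.6273
Discount back 5 years: 311,825.6273 × (1+0.047)^(−5) = 311,825.6273 × 0.794816 = 247,843.9924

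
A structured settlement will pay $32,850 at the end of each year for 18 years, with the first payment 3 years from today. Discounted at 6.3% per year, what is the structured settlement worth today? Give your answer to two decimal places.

$307,804.95

Value one period before first payment (t=2): 32850 × [1 − (1+0.063)^(−18)] / 0.063 = 32850 × 10.587825 = 347,810.0461
Discount back 2 years: 347,810.0461 × (1+0.063)^(−2) = 347,810.0461 × 0.884980 = 307,804.9452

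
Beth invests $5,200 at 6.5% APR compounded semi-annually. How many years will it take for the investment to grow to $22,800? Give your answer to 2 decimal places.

Periodic rate i = 0.065/2 = 0.0325.
n = ln(22800/5200) / ln(1+0.0325) = ln(4.38462) / 0.031983 = 46.2152 half-years
= 46.2152/2 years

23.11 years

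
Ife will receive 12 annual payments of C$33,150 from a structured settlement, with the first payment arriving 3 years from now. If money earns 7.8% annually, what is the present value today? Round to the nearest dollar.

Value one period before first payment (t=2): 33150 × [1 − (1+0.078)^(−12)] / 0.078 = 33150 × 7.614799 = 252,430.5957
Discount back 2 years: 252,430.5957 × (1+0.078)^(−2) = 252,430.5957 × 0.860523 = 217,222.3314

C$217,222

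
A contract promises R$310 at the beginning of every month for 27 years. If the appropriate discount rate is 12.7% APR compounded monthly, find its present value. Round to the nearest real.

Periodic rate i = 0.127/12 = 0.0105833; n = 27 × 12 = 324 periods.
PV = 310 × [1 − (1+0.0105833)^(−324)] / 0.0105833 × (1+i) = 310 × 92.336241 = 28,624.2347
Payments are at the start of each period, so multiply by (1+i).

R$28,624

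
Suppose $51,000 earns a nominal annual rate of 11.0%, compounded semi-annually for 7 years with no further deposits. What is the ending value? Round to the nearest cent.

Periodic rate i = 0.11/2 = 0.055; n = 7 × 2 = 14 periods.
51,000 × (1+0.055)^14 = 51,000 × 2.116091 = 107,920.6646

$107,920.66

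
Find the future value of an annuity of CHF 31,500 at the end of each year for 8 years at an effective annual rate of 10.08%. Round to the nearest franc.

CHF 361,279

Accumulation factor s(8|0.1008) = 11.469171; FV = 31500 × 11.469171 = 361,278.8725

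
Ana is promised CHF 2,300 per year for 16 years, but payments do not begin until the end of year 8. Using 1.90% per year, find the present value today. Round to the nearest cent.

Value one period before first payment (t=7): 2300 × [1 − (1+0.019)^(−16)] / 0.019 = 2300 × 13.685884 = 31,477.5338
Discount back 7 years: 31,477.5338 × (1+0.019)^(−7) = 31,477.5338 × 0.876558 = 27,591.8875

CHF 27,591.89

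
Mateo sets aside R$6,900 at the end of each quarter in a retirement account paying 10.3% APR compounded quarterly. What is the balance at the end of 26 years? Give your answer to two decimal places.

With 4 periods per year: i = 0.02575, n = 104.
FV = 6900 × [(1+0.02575)^104 − 1] / 0.02575 = 6900 × 507.603728 = 3,502,465.7227

R$3,502,465.72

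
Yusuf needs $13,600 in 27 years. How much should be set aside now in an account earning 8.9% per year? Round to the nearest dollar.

$1,361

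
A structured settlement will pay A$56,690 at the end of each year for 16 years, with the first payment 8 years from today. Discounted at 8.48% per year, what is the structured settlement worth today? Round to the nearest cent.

PV at t=7 (ordinary 16-year annuity): 56690 × a(16|0.0848) = 56690 × 8.586115 = 486,746.8408
PV₀ = 486,746.8408 / (1+0.0848)^7 = 486,746.8408 / 1.767859 = 275,331.1862

A$275,331.19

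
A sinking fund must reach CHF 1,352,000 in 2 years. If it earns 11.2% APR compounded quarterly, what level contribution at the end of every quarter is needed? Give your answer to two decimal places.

Periodic rate i = 0.112/4 = 0.028; n = 2 × 4 = 8 periods.
PMT = 1.352e+06 / ( [(1+0.028)^8 − 1] / 0.028 ) = 1.352e+06 / 8.829476 = 153,123.4775

CHF 153,123.48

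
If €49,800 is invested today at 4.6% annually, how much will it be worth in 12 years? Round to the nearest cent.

€85,429.83

49,800 × (1+0.046)^12 = 49,800 × 1.715458 = 85,429.8329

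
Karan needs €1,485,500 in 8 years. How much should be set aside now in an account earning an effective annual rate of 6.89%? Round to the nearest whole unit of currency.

€871,718

PV = FV·(1+i)^(−n) = 1,485,500 × 0.586818 = 871,718.0518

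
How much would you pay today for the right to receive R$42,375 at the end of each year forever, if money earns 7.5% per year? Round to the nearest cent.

R$565,000.00

PV = PMT / i = 42375 / 0.075 = 565,000.0000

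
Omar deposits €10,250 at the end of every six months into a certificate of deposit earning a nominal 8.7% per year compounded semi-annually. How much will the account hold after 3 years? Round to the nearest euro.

€68,589

i = 0.087/2 = 0.0435 per half-year; n = 3·2 = 6.
Accumulation factor s(6|0.0435) = 6.691601; FV = 10250 × 6.691601 = 68,588.9137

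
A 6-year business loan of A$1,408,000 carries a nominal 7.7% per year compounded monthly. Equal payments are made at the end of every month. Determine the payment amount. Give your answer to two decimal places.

i = 0.077/12 = 0.00641667 per month; n = 6·12 = 72.
PMT = 1.408e+06 / ( [1 − (1+0.00641667)^(−72)] / 0.00641667 ) = 1.408e+06 / 57.513834 = 24,481.0668

A$24,481.07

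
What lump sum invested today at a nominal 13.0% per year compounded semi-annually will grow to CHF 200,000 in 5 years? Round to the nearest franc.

CHF 106,545

Periodic rate i = 0.13/2 = 0.065; n = 5 × 2 = 10 periods.
Discount factor = (1+0.065)^(−10) = 0.532726; PV = 200,000 × 0.532726 = 106,545.2071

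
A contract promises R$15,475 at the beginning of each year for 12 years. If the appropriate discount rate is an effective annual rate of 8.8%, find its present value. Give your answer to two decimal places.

R$121,788.00

PV = PMT · [1 − (1+i)^(−n)] / i × (1+i) = 15475 · 7.869984 = 121,788.0012
(annuity-due: payments at period start, so ×(1+i).)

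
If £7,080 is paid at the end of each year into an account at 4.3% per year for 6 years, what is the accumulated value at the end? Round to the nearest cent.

£47,317.01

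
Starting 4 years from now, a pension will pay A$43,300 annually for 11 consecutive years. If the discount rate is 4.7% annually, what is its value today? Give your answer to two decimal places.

A$318,369.39

Value one period before first payment (t=3): 43300 × [1 − (1+0.047)^(−11)] / 0.047 = 43300 × 8.438854 = 365,402.3669
Discount back 3 years: 365,402.3669 × (1+0.047)^(−3) = 365,402.3669 × 0.871284 = 318,369.3943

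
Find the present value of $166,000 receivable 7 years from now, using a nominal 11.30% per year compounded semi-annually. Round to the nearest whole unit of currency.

Periodic rate i = 0.113/2 = 0.0565; n = 7 × 2 = 14 periods.
Discount factor = (1+0.0565)^(−14) = 0.463262; PV = 166,000 × 0.463262 = 76,901.5456

$76,902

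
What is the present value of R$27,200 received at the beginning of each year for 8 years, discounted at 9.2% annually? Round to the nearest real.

R$163,182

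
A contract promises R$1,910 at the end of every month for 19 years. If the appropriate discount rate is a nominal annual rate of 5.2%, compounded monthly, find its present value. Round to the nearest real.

R$276,311

i = 0.052/12 = 0.00433333 per month; n = 19·12 = 228.
PV = 1910 × [1 − (1+0.00433333)^(−228)] / 0.00433333 = 1910 × 144.665502 = 276,311.1097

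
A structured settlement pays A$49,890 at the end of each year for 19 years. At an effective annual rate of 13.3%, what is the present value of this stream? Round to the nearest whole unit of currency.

Annuity factor a(19|0.133) = 6.817697; PV = 49890 × 6.817697 = 340,134.8945

A$340,135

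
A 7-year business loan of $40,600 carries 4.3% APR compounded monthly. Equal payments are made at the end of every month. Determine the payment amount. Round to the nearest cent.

$560.58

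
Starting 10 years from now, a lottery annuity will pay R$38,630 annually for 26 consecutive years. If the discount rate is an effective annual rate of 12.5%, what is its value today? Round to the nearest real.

R$102,055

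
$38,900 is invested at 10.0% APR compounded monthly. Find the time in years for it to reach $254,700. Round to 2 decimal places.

18.87 years

Periodic rate i = 0.1/12 = 0.00833333.
n = ln(254700/38900) / ln(1+0.00833333) = ln(6.54756) / 0.008299 = 226.4293 months
= 226.4293/12 years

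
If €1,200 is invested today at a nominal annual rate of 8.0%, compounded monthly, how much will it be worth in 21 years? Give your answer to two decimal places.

€6,402.87

i = 0.08/12 = 0.00666667 per month; n = 21·12 = 252.
FV = PV·(1+i)^n = 1,200 × 5.335725 = 6,402.8700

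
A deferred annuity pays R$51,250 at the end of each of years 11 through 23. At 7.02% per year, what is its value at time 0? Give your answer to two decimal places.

PV at t=10 (ordinary 13-year annuity): 51250 × a(13|0.0702) = 51250 × 8.348185 = 427,844.4607
PV₀ = 427,844.4607 / (1+0.0702)^10 = 427,844.4607 / 1.970831 = 217,088.3147

R$217,088.31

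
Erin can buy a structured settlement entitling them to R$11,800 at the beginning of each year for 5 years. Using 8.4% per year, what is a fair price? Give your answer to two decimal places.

Annuity factor a(5|0.084) × (1+i) = 4.282850; PV = 11800 × 4.282850 = 50,537.6291
Payments are at the start of each period, so multiply by (1+i).

R$50,537.63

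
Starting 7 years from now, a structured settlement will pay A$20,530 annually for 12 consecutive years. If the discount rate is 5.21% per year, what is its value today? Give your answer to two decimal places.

PV at t=6 (ordinary 12-year annuity): 20530 × a(12|0.0521) = 20530 × 8.759205 = 179,826.4690
PV₀ = 179,826.4690 / (1+0.0521)^6 = 179,826.4690 / 1.356257 = 132,590.2206

A$132,590.22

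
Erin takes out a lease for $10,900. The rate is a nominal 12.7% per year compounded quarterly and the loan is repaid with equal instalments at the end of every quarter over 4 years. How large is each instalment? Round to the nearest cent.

$879.41

With 4 periods per year: i = 0.03175, n = 16.
PMT = 10900 / ( [1 − (1+0.03175)^(−16)] / 0.03175 ) = 10900 / 12.394688 = 879.4090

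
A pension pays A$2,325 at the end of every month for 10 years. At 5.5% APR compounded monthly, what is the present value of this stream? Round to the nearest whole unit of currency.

i = 0.055/12 = 0.00458333 per month; n = 10·12 = 120.
PV = PMT · [1 − (1+i)^(−n)] / i = 2325 · 92.143582 = 214,233.8283

A$214,234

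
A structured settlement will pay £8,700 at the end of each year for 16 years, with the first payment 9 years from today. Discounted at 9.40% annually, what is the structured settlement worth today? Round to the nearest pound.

£34,393

PV at t=8 (ordinary 16-year annuity): 8700 × a(16|0.094) = 8700 × 8.111357 = 70,568.8102
PV₀ = 70,568.8102 / (1+0.094)^8 = 70,568.8102 / 2.051817 = 34,393.3294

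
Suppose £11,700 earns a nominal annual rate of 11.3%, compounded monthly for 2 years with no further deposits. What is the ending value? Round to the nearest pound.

£14,651

Periodic rate i = 0.113/12 = 0.00941667; n = 2 × 12 = 24 periods.
FV = PV·(1+i)^n = 11,700 × 1.252251 = 14,651.3340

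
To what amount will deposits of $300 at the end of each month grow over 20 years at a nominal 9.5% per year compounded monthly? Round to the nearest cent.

i = 0.095/12 = 0.00791667 per month; n = 20·12 = 240.
Accumulation factor s(240|0.00791667) = 711.923546; FV = 300 × 711.923546 = 213,577.0638

$213,577.06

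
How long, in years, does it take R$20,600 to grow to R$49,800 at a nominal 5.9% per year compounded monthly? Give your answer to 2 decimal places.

15.00 years

Periodic rate i = 0.059/12 = 0.00491667.
(1+i)^n = 49800/20600 = 2.41748, so n = ln 2.41748 / ln 1.00492 = 179.9781 months
= 179.9781/12 years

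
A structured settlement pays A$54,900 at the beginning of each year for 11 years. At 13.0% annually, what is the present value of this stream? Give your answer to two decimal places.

A$352,800.77

Annuity factor a(11|0.13) × (1+i) = 6.426243; PV = 54900 × 6.426243 = 352,800.7668
(annuity-due: payments at period start, so ×(1+i).)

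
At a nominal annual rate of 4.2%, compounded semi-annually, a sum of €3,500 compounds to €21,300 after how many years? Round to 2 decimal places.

Periodic rate i = 0.042/2 = 0.021.
n = ln(21300/3500) / ln(1+0.021) = ln(6.08571) / 0.020783 = 86.8972 half-years
= 86.8972/2 years

43.45 years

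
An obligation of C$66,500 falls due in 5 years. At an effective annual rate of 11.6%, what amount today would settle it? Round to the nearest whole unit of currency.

PV = FV·(1+i)^(−n) = 66,500 × 0.577669 = 38,414.9854

C$38,415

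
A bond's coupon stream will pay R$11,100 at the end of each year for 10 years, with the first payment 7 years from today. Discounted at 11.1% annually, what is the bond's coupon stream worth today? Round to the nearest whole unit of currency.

PV at t=6 (ordinary 10-year annuity): 11100 × a(10|0.111) = 11100 × 5.864619 = 65,097.2690
PV₀ = 65,097.2690 / (1+0.111)^6 = 65,097.2690 / 1.880548 = 34,616.1222

R$34,616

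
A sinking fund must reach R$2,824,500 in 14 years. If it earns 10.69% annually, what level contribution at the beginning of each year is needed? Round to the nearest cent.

FV-annuity factor × (1+i) = 32.564316; PMT = 2.8245e+06 / 32.564316 = 86,736.0457

R$86,736.05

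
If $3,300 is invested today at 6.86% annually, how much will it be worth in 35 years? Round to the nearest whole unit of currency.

$33,655

FV = PV·(1+i)^n = 3,300 × 10.198374 = 33,654.6350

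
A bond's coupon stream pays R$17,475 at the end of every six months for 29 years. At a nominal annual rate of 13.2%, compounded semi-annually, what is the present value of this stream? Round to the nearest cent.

R$258,272.10

i = 0.132/2 = 0.066 per half-year; n = 29·2 = 58.
Annuity factor a(58|0.066) = 14.779519; PV = 17475 × 14.779519 = 258,272.0983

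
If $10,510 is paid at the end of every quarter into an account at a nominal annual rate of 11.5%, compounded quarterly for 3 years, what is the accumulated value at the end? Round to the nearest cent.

$148,103.41

Periodic rate i = 0.115/4 = 0.02875; n = 3 × 4 = 12 periods.
FV = 10510 × [(1+0.02875)^12 − 1] / 0.02875 = 10510 × 14.091666 = 148,103.4146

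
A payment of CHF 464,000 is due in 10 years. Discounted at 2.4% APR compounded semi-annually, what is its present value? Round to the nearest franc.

Periodic rate i = 0.024/2 = 0.012; n = 10 × 2 = 20 periods.
PV = FV·(1+i)^(−n) = 464,000 × 0.787752 = 365,517.1262

CHF 365,517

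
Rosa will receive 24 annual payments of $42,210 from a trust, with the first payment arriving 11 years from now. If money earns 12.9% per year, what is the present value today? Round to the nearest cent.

Value one period before first payment (t=10): 42210 × [1 − (1+0.129)^(−24)] / 0.129 = 42210 × 7.330479 = 309,419.5036
Discount back 10 years: 309,419.5036 × (1+0.129)^(−10) = 309,419.5036 × 0.297208 = 91,961.9699

$91,961.97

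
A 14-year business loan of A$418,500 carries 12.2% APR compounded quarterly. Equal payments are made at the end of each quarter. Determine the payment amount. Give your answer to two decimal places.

A$15,679.24

Periodic rate i = 0.122/4 = 0.0305; n = 14 × 4 = 56 periods.
PMT = 418500 / ( [1 − (1+0.0305)^(−56)] / 0.0305 ) = 418500 / 26.691343 = 15,679.2413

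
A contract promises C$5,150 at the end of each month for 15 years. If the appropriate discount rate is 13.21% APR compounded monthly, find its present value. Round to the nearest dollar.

C$402,630

With 12 periods per year: i = 0.0110083, n = 180.
Annuity factor a(180|0.0110083) = 78.180495; PV = 5150 × 78.180495 = 402,629.5497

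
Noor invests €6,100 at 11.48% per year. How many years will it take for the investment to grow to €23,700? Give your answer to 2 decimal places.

(1+i)^n = 23700/6100 = 3.88525, so n = ln 3.88525 / ln 1.1148 = 12.4885 years

12.49 years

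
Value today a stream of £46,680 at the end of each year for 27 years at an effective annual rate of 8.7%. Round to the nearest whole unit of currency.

£480,134

PV = 46680 × [1 − (1+0.087)^(−27)] / 0.087 = 46680 × 10.285652 = 480,134.2155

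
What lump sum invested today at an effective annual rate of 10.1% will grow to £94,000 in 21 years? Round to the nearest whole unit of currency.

Discount factor = (1+0.101)^(−21) = 0.132576; PV = 94,000 × 0.132576 = 12,462.1839

£12,462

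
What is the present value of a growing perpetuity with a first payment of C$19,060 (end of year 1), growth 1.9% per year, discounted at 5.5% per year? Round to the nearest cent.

PV = D₁/(r − g) = 19060/(0.055 − 0.019) = 529,444.4444

C$529,444.44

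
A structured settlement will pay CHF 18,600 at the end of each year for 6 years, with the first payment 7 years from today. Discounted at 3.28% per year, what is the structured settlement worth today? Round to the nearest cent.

Value one period before first payment (t=6): 18600 × [1 − (1+0.0328)^(−6)] / 0.0328 = 18600 × 5.367276 = 99,831.3313
Discount back 6 years: 99,831.3313 × (1+0.0328)^(−6) = 99,831.3313 × 0.823953 = 82,256.3600

CHF 82,256.36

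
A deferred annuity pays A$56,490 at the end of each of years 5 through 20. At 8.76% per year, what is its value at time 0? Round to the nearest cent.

A$340,633.42

PV at t=4 (ordinary 16-year annuity): 56490 × a(16|0.0876) = 56490 × 8.437086 = 476,610.9941
PV₀ = 476,610.9941 / (1+0.0876)^4 = 476,610.9941 / 1.399190 = 340,633.4243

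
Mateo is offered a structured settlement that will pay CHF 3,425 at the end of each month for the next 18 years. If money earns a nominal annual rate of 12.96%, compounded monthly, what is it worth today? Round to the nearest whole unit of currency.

i = 0.1296/12 = 0.0108 per month; n = 18·12 = 216.
Annuity factor a(216|0.0108) = 83.495851; PV = 3425 × 83.495851 = 285,973.2893

CHF 285,973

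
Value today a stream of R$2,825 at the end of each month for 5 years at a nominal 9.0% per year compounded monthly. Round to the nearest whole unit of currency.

R$136,090

i = 0.09/12 = 0.0075 per month; n = 5·12 = 60.
PV = PMT · [1 − (1+i)^(−n)] / i = 2825 · 48.173374 = 136,089.7802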